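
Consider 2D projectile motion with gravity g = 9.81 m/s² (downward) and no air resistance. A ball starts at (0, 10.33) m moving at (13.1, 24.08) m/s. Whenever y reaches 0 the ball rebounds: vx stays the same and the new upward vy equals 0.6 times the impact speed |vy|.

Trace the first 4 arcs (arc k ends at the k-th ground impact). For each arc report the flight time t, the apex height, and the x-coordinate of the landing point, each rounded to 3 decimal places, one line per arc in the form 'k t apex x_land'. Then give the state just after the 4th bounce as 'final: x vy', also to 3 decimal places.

1 5.306 39.884 69.511
2 3.422 14.358 114.337
3 2.053 5.169 141.233
4 1.232 1.861 157.370
final: 157.370 3.625

Arc 1: start y=10.330, vy=24.080 → t=5.306, apex=39.884, x_land=69.511, impact vy=-27.974
  bounce: vy ← 0.6·27.974 = 16.784
Arc 2: start y=0.000, vy=16.784 → t=3.422, apex=14.358, x_land=114.337, impact vy=-16.784
  bounce: vy ← 0.6·16.784 = 10.070
Arc 3: start y=0.000, vy=10.070 → t=2.053, apex=5.169, x_land=141.233, impact vy=-10.070
  bounce: vy ← 0.6·10.070 = 6.042
Arc 4: start y=0.000, vy=6.042 → t=1.232, apex=1.861, x_land=157.370, impact vy=-6.042
  bounce: vy ← 0.6·6.042 = 3.625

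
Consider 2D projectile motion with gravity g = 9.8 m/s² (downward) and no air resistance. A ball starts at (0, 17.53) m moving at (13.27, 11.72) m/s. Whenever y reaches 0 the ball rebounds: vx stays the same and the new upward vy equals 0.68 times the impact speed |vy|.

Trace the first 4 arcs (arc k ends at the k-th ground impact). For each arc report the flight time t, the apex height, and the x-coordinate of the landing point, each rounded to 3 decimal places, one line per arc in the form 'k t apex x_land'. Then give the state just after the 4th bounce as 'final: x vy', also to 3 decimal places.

Arc 1: start y=17.530, vy=11.720 → t=3.434, apex=24.538, x_land=45.566, impact vy=-21.930
  bounce: vy ← 0.68·21.930 = 14.913
Arc 2: start y=0.000, vy=14.913 → t=3.043, apex=11.346, x_land=85.952, impact vy=-14.913
  bounce: vy ← 0.68·14.913 = 10.141
Arc 3: start y=0.000, vy=10.141 → t=2.070, apex=5.247, x_land=113.414, impact vy=-10.141
  bounce: vy ← 0.68·10.141 = 6.896
Arc 4: start y=0.000, vy=6.896 → t=1.407, apex=2.426, x_land=132.089, impact vy=-6.896
  bounce: vy ← 0.68·6.896 = 4.689

1 3.434 24.538 45.566
2 3.043 11.346 85.952
3 2.070 5.247 113.414
4 1.407 2.426 132.089
final: 132.089 4.689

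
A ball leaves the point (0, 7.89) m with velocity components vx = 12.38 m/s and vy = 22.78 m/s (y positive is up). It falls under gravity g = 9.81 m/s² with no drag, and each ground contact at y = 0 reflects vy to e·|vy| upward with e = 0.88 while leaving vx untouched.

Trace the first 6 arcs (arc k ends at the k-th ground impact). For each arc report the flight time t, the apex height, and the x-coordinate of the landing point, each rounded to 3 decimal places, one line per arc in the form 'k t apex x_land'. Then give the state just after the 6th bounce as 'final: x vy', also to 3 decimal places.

1 4.968 34.339 61.504
2 4.657 26.592 119.155
3 4.098 20.593 169.888
4 3.606 15.947 214.533
5 3.173 12.349 253.821
6 2.793 9.563 288.394
final: 288.394 12.054

Arc 1: start y=7.890, vy=22.780 → t=4.968, apex=34.339, x_land=61.504, impact vy=-25.956
  bounce: vy ← 0.88·25.956 = 22.842
Arc 2: start y=0.000, vy=22.842 → t=4.657, apex=26.592, x_land=119.155, impact vy=-22.842
  bounce: vy ← 0.88·22.842 = 20.101
Arc 3: start y=0.000, vy=20.101 → t=4.098, apex=20.593, x_land=169.888, impact vy=-20.101
  bounce: vy ← 0.88·20.101 = 17.689
Arc 4: start y=0.000, vy=17.689 → t=3.606, apex=15.947, x_land=214.533, impact vy=-17.689
  bounce: vy ← 0.88·17.689 = 15.566
Arc 5: start y=0.000, vy=15.566 → t=3.173, apex=12.349, x_land=253.821, impact vy=-15.566
  bounce: vy ← 0.88·15.566 = 13.698
Arc 6: start y=0.000, vy=13.698 → t=2.793, apex=9.563, x_land=288.394, impact vy=-13.698
  bounce: vy ← 0.88·13.698 = 12.054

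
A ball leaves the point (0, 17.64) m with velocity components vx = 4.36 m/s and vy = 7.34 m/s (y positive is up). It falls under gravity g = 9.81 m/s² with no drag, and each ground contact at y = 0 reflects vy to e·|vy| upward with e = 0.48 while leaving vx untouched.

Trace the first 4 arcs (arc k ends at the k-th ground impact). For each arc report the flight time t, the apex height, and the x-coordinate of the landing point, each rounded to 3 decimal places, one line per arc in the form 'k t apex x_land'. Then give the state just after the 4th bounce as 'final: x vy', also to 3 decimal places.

Arc 1: start y=17.640, vy=7.340 → t=2.787, apex=20.386, x_land=12.151, impact vy=-19.999
  bounce: vy ← 0.48·19.999 = 9.600
Arc 2: start y=0.000, vy=9.600 → t=1.957, apex=4.697, x_land=20.684, impact vy=-9.600
  bounce: vy ← 0.48·9.600 = 4.608
Arc 3: start y=0.000, vy=4.608 → t=0.939, apex=1.082, x_land=24.780, impact vy=-4.608
  bounce: vy ← 0.48·4.608 = 2.212
Arc 4: start y=0.000, vy=2.212 → t=0.451, apex=0.249, x_land=26.746, impact vy=-2.212
  bounce: vy ← 0.48·2.212 = 1.062

1 2.787 20.386 12.151
2 1.957 4.697 20.684
3 0.939 1.082 24.780
4 0.451 0.249 26.746
final: 26.746 1.062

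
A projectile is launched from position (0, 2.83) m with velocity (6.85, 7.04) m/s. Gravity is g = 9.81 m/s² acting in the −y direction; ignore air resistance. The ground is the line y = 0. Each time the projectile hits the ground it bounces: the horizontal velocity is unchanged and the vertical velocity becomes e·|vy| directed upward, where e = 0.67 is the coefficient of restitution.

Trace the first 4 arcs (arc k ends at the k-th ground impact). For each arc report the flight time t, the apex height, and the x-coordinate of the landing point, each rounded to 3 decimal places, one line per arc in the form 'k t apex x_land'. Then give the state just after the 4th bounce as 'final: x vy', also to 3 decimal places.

1 1.763 5.356 12.074
2 1.400 2.404 21.666
3 0.938 1.079 28.092
4 0.629 0.485 32.398
final: 32.398 2.066

Arc 1: start y=2.830, vy=7.040 → t=1.763, apex=5.356, x_land=12.074, impact vy=-10.251
  bounce: vy ← 0.67·10.251 = 6.868
Arc 2: start y=0.000, vy=6.868 → t=1.400, apex=2.404, x_land=21.666, impact vy=-6.868
  bounce: vy ← 0.67·6.868 = 4.602
Arc 3: start y=0.000, vy=4.602 → t=0.938, apex=1.079, x_land=28.092, impact vy=-4.602
  bounce: vy ← 0.67·4.602 = 3.083
Arc 4: start y=0.000, vy=3.083 → t=0.629, apex=0.485, x_land=32.398, impact vy=-3.083
  bounce: vy ← 0.67·3.083 = 2.066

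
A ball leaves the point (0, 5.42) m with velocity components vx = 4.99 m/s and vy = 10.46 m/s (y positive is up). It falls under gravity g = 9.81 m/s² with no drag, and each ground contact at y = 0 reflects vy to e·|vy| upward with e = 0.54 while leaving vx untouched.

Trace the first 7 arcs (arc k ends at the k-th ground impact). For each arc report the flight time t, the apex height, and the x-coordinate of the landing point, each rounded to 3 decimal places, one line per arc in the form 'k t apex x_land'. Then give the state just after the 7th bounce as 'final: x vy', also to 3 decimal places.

Arc 1: start y=5.420, vy=10.460 → t=2.564, apex=10.997, x_land=12.792, impact vy=-14.688
  bounce: vy ← 0.54·14.688 = 7.932
Arc 2: start y=0.000, vy=7.932 → t=1.617, apex=3.207, x_land=20.861, impact vy=-7.932
  bounce: vy ← 0.54·7.932 = 4.283
Arc 3: start y=0.000, vy=4.283 → t=0.873, apex=0.935, x_land=25.219, impact vy=-4.283
  bounce: vy ← 0.54·4.283 = 2.313
Arc 4: start y=0.000, vy=2.313 → t=0.472, apex=0.273, x_land=27.572, impact vy=-2.313
  bounce: vy ← 0.54·2.313 = 1.249
Arc 5: start y=0.000, vy=1.249 → t=0.255, apex=0.080, x_land=28.842, impact vy=-1.249
  bounce: vy ← 0.54·1.249 = 0.674
Arc 6: start y=0.000, vy=0.674 → t=0.138, apex=0.023, x_land=29.529, impact vy=-0.674
  bounce: vy ← 0.54·0.674 = 0.364
Arc 7: start y=0.000, vy=0.364 → t=0.074, apex=0.007, x_land=29.899, impact vy=-0.364
  bounce: vy ← 0.54·0.364 = 0.197

1 2.564 10.997 12.792
2 1.617 3.207 20.861
3 0.873 0.935 25.219
4 0.472 0.273 27.572
5 0.255 0.080 28.842
6 0.138 0.023 29.529
7 0.074 0.007 29.899
final: 29.899 0.197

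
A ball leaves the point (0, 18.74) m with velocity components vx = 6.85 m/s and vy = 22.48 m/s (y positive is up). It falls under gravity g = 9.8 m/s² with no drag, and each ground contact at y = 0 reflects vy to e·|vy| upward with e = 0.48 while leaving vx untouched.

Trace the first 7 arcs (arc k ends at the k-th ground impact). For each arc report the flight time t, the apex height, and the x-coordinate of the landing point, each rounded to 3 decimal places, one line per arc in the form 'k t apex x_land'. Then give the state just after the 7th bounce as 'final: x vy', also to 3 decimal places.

1 5.308 44.523 36.361
2 2.894 10.258 56.184
3 1.389 2.363 65.699
4 0.667 0.545 70.266
5 0.320 0.125 72.458
6 0.154 0.029 73.510
7 0.074 0.007 74.015
final: 74.015 0.173

Arc 1: start y=18.740, vy=22.480 → t=5.308, apex=44.523, x_land=36.361, impact vy=-29.541
  bounce: vy ← 0.48·29.541 = 14.180
Arc 2: start y=0.000, vy=14.180 → t=2.894, apex=10.258, x_land=56.184, impact vy=-14.180
  bounce: vy ← 0.48·14.180 = 6.806
Arc 3: start y=0.000, vy=6.806 → t=1.389, apex=2.363, x_land=65.699, impact vy=-6.806
  bounce: vy ← 0.48·6.806 = 3.267
Arc 4: start y=0.000, vy=3.267 → t=0.667, apex=0.545, x_land=70.266, impact vy=-3.267
  bounce: vy ← 0.48·3.267 = 1.568
Arc 5: start y=0.000, vy=1.568 → t=0.320, apex=0.125, x_land=72.458, impact vy=-1.568
  bounce: vy ← 0.48·1.568 = 0.753
Arc 6: start y=0.000, vy=0.753 → t=0.154, apex=0.029, x_land=73.510, impact vy=-0.753
  bounce: vy ← 0.48·0.753 = 0.361
Arc 7: start y=0.000, vy=0.361 → t=0.074, apex=0.007, x_land=74.015, impact vy=-0.361
  bounce: vy ← 0.48·0.361 = 0.173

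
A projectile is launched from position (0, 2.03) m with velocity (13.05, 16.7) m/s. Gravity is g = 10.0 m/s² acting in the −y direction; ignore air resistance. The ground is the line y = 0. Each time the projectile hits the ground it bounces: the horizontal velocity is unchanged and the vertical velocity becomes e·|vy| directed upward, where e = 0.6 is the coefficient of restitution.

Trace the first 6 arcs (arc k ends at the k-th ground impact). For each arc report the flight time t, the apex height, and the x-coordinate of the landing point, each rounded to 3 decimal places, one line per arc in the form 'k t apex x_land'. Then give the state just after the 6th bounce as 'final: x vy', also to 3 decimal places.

1 3.457 15.974 45.119
2 2.145 5.751 73.111
3 1.287 2.070 89.905
4 0.772 0.745 99.982
5 0.463 0.268 106.028
6 0.278 0.097 109.656
final: 109.656 0.834

Arc 1: start y=2.030, vy=16.700 → t=3.457, apex=15.974, x_land=45.119, impact vy=-17.874
  bounce: vy ← 0.6·17.874 = 10.725
Arc 2: start y=0.000, vy=10.725 → t=2.145, apex=5.751, x_land=73.111, impact vy=-10.725
  bounce: vy ← 0.6·10.725 = 6.435
Arc 3: start y=0.000, vy=6.435 → t=1.287, apex=2.070, x_land=89.905, impact vy=-6.435
  bounce: vy ← 0.6·6.435 = 3.861
Arc 4: start y=0.000, vy=3.861 → t=0.772, apex=0.745, x_land=99.982, impact vy=-3.861
  bounce: vy ← 0.6·3.861 = 2.317
Arc 5: start y=0.000, vy=2.317 → t=0.463, apex=0.268, x_land=106.028, impact vy=-2.317
  bounce: vy ← 0.6·2.317 = 1.390
Arc 6: start y=0.000, vy=1.390 → t=0.278, apex=0.097, x_land=109.656, impact vy=-1.390
  bounce: vy ← 0.6·1.390 = 0.834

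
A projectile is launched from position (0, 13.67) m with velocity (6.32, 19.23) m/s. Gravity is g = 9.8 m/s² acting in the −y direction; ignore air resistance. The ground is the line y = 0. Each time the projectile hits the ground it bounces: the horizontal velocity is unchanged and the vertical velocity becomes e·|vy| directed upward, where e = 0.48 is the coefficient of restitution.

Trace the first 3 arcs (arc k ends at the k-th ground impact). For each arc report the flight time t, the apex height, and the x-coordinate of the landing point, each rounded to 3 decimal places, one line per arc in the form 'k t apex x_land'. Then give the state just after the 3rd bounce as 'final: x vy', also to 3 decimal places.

Arc 1: start y=13.670, vy=19.230 → t=4.539, apex=32.537, x_land=28.687, impact vy=-25.253
  bounce: vy ← 0.48·25.253 = 12.122
Arc 2: start y=0.000, vy=12.122 → t=2.474, apex=7.497, x_land=44.321, impact vy=-12.122
  bounce: vy ← 0.48·12.122 = 5.818
Arc 3: start y=0.000, vy=5.818 → t=1.187, apex=1.727, x_land=51.826, impact vy=-5.818
  bounce: vy ← 0.48·5.818 = 2.793

1 4.539 32.537 28.687
2 2.474 7.497 44.321
3 1.187 1.727 51.826
final: 51.826 2.793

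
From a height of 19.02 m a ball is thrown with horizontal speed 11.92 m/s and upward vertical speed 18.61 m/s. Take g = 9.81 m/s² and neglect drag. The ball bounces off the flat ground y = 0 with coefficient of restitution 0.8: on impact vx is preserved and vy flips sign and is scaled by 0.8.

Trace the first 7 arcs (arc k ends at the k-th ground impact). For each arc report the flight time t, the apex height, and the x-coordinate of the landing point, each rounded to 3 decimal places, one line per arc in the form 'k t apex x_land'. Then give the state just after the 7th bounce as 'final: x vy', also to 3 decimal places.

Arc 1: start y=19.020, vy=18.610 → t=4.631, apex=36.672, x_land=55.206, impact vy=-26.824
  bounce: vy ← 0.8·26.824 = 21.459
Arc 2: start y=0.000, vy=21.459 → t=4.375, apex=23.470, x_land=107.354, impact vy=-21.459
  bounce: vy ← 0.8·21.459 = 17.167
Arc 3: start y=0.000, vy=17.167 → t=3.500, apex=15.021, x_land=149.074, impact vy=-17.167
  bounce: vy ← 0.8·17.167 = 13.734
Arc 4: start y=0.000, vy=13.734 → t=2.800, apex=9.613, x_land=182.449, impact vy=-13.734
  bounce: vy ← 0.8·13.734 = 10.987
Arc 5: start y=0.000, vy=10.987 → t=2.240, apex=6.153, x_land=209.149, impact vy=-10.987
  bounce: vy ← 0.8·10.987 = 8.790
Arc 6: start y=0.000, vy=8.790 → t=1.792, apex=3.938, x_land=230.509, impact vy=-8.790
  bounce: vy ← 0.8·8.790 = 7.032
Arc 7: start y=0.000, vy=7.032 → t=1.434, apex=2.520, x_land=247.597, impact vy=-7.032
  bounce: vy ← 0.8·7.032 = 5.625

1 4.631 36.672 55.206
2 4.375 23.470 107.354
3 3.500 15.021 149.074
4 2.800 9.613 182.449
5 2.240 6.153 209.149
6 1.792 3.938 230.509
7 1.434 2.520 247.597
final: 247.597 5.625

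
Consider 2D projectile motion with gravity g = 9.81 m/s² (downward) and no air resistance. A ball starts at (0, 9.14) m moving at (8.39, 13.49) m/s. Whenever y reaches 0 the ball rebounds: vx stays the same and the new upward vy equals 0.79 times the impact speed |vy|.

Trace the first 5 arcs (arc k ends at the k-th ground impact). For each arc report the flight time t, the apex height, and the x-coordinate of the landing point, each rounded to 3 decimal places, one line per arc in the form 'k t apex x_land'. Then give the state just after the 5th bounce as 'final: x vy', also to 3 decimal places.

1 3.313 18.415 27.794
2 3.061 11.493 53.479
3 2.419 7.173 73.771
4 1.911 4.477 89.801
5 1.509 2.794 102.465
final: 102.465 5.849

Arc 1: start y=9.140, vy=13.490 → t=3.313, apex=18.415, x_land=27.794, impact vy=-19.008
  bounce: vy ← 0.79·19.008 = 15.016
Arc 2: start y=0.000, vy=15.016 → t=3.061, apex=11.493, x_land=53.479, impact vy=-15.016
  bounce: vy ← 0.79·15.016 = 11.863
Arc 3: start y=0.000, vy=11.863 → t=2.419, apex=7.173, x_land=73.771, impact vy=-11.863
  bounce: vy ← 0.79·11.863 = 9.372
Arc 4: start y=0.000, vy=9.372 → t=1.911, apex=4.477, x_land=89.801, impact vy=-9.372
  bounce: vy ← 0.79·9.372 = 7.404
Arc 5: start y=0.000, vy=7.404 → t=1.509, apex=2.794, x_land=102.465, impact vy=-7.404
  bounce: vy ← 0.79·7.404 = 5.849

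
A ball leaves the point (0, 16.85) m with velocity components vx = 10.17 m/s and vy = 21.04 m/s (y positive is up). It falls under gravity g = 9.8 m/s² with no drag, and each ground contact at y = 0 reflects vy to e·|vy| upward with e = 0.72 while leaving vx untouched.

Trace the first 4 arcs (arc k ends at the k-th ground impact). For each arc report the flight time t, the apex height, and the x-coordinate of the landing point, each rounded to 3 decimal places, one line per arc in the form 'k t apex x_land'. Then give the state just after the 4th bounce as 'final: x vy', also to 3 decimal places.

Arc 1: start y=16.850, vy=21.040 → t=4.984, apex=39.436, x_land=50.686, impact vy=-27.802
  bounce: vy ← 0.72·27.802 = 20.017
Arc 2: start y=0.000, vy=20.017 → t=4.085, apex=20.444, x_land=92.232, impact vy=-20.017
  bounce: vy ← 0.72·20.017 = 14.412
Arc 3: start y=0.000, vy=14.412 → t=2.941, apex=10.598, x_land=122.145, impact vy=-14.412
  bounce: vy ← 0.72·14.412 = 10.377
Arc 4: start y=0.000, vy=10.377 → t=2.118, apex=5.494, x_land=143.683, impact vy=-10.377
  bounce: vy ← 0.72·10.377 = 7.471

1 4.984 39.436 50.686
2 4.085 20.444 92.232
3 2.941 10.598 122.145
4 2.118 5.494 143.683
final: 143.683 7.471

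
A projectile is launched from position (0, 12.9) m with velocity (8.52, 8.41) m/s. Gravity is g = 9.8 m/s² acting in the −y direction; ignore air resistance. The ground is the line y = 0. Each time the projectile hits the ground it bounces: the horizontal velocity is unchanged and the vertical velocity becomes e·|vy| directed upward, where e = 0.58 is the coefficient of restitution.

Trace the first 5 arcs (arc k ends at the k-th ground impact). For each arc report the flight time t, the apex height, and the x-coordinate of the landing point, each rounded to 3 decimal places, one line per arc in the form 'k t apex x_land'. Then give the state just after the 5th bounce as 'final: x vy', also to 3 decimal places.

Arc 1: start y=12.900, vy=8.410 → t=2.694, apex=16.509, x_land=22.950, impact vy=-17.988
  bounce: vy ← 0.58·17.988 = 10.433
Arc 2: start y=0.000, vy=10.433 → t=2.129, apex=5.553, x_land=41.091, impact vy=-10.433
  bounce: vy ← 0.58·10.433 = 6.051
Arc 3: start y=0.000, vy=6.051 → t=1.235, apex=1.868, x_land=51.612, impact vy=-6.051
  bounce: vy ← 0.58·6.051 = 3.510
Arc 4: start y=0.000, vy=3.510 → t=0.716, apex=0.628, x_land=57.715, impact vy=-3.510
  bounce: vy ← 0.58·3.510 = 2.036
Arc 5: start y=0.000, vy=2.036 → t=0.415, apex=0.211, x_land=61.254, impact vy=-2.036
  bounce: vy ← 0.58·2.036 = 1.181

1 2.694 16.509 22.950
2 2.129 5.553 41.091
3 1.235 1.868 51.612
4 0.716 0.628 57.715
5 0.415 0.211 61.254
final: 61.254 1.181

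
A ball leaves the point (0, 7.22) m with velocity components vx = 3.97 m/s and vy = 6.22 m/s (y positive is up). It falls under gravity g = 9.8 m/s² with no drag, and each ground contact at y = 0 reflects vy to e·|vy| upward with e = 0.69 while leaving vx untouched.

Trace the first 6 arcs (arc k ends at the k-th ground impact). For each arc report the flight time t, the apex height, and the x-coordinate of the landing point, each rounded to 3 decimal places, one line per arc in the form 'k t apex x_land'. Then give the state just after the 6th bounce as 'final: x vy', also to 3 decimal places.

Arc 1: start y=7.220, vy=6.220 → t=2.004, apex=9.194, x_land=7.958, impact vy=-13.424
  bounce: vy ← 0.69·13.424 = 9.262
Arc 2: start y=0.000, vy=9.262 → t=1.890, apex=4.377, x_land=15.462, impact vy=-9.262
  bounce: vy ← 0.69·9.262 = 6.391
Arc 3: start y=0.000, vy=6.391 → t=1.304, apex=2.084, x_land=20.640, impact vy=-6.391
  bounce: vy ← 0.69·6.391 = 4.410
Arc 4: start y=0.000, vy=4.410 → t=0.900, apex=0.992, x_land=24.213, impact vy=-4.410
  bounce: vy ← 0.69·4.410 = 3.043
Arc 5: start y=0.000, vy=3.043 → t=0.621, apex=0.472, x_land=26.679, impact vy=-3.043
  bounce: vy ← 0.69·3.043 = 2.100
Arc 6: start y=0.000, vy=2.100 → t=0.428, apex=0.225, x_land=28.380, impact vy=-2.100
  bounce: vy ← 0.69·2.100 = 1.449

1 2.004 9.194 7.958
2 1.890 4.377 15.462
3 1.304 2.084 20.640
4 0.900 0.992 24.213
5 0.621 0.472 26.679
6 0.428 0.225 28.380
final: 28.380 1.449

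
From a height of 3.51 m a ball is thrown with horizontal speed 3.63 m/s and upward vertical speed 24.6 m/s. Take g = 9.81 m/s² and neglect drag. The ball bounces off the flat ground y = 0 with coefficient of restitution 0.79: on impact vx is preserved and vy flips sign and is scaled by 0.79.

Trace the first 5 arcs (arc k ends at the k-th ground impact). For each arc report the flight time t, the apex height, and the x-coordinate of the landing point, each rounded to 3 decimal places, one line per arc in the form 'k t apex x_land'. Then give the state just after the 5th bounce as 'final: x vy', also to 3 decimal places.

1 5.154 34.354 18.709
2 4.181 21.440 33.888
3 3.303 13.381 45.879
4 2.610 8.351 55.352
5 2.062 5.212 62.836
final: 62.836 7.989

Arc 1: start y=3.510, vy=24.600 → t=5.154, apex=34.354, x_land=18.709, impact vy=-25.962
  bounce: vy ← 0.79·25.962 = 20.510
Arc 2: start y=0.000, vy=20.510 → t=4.181, apex=21.440, x_land=33.888, impact vy=-20.510
  bounce: vy ← 0.79·20.510 = 16.203
Arc 3: start y=0.000, vy=16.203 → t=3.303, apex=13.381, x_land=45.879, impact vy=-16.203
  bounce: vy ← 0.79·16.203 = 12.800
Arc 4: start y=0.000, vy=12.800 → t=2.610, apex=8.351, x_land=55.352, impact vy=-12.800
  bounce: vy ← 0.79·12.800 = 10.112
Arc 5: start y=0.000, vy=10.112 → t=2.062, apex=5.212, x_land=62.836, impact vy=-10.112
  bounce: vy ← 0.79·10.112 = 7.989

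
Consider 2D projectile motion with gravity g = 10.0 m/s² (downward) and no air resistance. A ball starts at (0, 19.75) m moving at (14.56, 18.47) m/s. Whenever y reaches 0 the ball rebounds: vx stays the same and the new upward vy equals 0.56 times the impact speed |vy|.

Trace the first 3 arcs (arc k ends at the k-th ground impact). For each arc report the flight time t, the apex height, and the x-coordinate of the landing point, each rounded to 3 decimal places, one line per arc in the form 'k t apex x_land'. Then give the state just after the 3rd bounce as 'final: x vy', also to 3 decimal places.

1 4.560 36.807 66.396
2 3.039 11.543 110.641
3 1.702 3.620 135.418
final: 135.418 4.765

Arc 1: start y=19.750, vy=18.470 → t=4.560, apex=36.807, x_land=66.396, impact vy=-27.132
  bounce: vy ← 0.56·27.132 = 15.194
Arc 2: start y=0.000, vy=15.194 → t=3.039, apex=11.543, x_land=110.641, impact vy=-15.194
  bounce: vy ← 0.56·15.194 = 8.509
Arc 3: start y=0.000, vy=8.509 → t=1.702, apex=3.620, x_land=135.418, impact vy=-8.509
  bounce: vy ← 0.56·8.509 = 4.765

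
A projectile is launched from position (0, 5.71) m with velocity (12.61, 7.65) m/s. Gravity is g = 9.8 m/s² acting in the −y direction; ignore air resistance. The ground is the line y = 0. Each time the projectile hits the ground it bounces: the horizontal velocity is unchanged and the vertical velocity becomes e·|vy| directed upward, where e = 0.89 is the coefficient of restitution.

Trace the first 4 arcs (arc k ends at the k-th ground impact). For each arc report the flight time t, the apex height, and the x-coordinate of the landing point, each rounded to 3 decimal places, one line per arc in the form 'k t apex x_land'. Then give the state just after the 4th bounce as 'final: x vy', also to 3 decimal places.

Arc 1: start y=5.710, vy=7.650 → t=2.113, apex=8.696, x_land=26.642, impact vy=-13.055
  bounce: vy ← 0.89·13.055 = 11.619
Arc 2: start y=0.000, vy=11.619 → t=2.371, apex=6.888, x_land=56.544, impact vy=-11.619
  bounce: vy ← 0.89·11.619 = 10.341
Arc 3: start y=0.000, vy=10.341 → t=2.110, apex=5.456, x_land=83.156, impact vy=-10.341
  bounce: vy ← 0.89·10.341 = 9.204
Arc 4: start y=0.000, vy=9.204 → t=1.878, apex=4.322, x_land=106.841, impact vy=-9.204
  bounce: vy ← 0.89·9.204 = 8.191

1 2.113 8.696 26.642
2 2.371 6.888 56.544
3 2.110 5.456 83.156
4 1.878 4.322 106.841
final: 106.841 8.191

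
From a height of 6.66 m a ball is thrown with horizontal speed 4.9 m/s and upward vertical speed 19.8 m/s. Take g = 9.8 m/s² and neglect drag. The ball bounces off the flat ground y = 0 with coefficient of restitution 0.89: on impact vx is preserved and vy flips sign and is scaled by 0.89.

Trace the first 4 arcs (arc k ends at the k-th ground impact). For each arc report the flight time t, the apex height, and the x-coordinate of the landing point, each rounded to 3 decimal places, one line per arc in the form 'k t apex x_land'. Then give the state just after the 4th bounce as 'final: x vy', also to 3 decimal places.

1 4.353 26.662 21.330
2 4.152 21.119 41.675
3 3.695 16.728 59.783
4 3.289 13.251 75.898
final: 75.898 14.343

Arc 1: start y=6.660, vy=19.800 → t=4.353, apex=26.662, x_land=21.330, impact vy=-22.860
  bounce: vy ← 0.89·22.860 = 20.345
Arc 2: start y=0.000, vy=20.345 → t=4.152, apex=21.119, x_land=41.675, impact vy=-20.345
  bounce: vy ← 0.89·20.345 = 18.107
Arc 3: start y=0.000, vy=18.107 → t=3.695, apex=16.728, x_land=59.783, impact vy=-18.107
  bounce: vy ← 0.89·18.107 = 16.116
Arc 4: start y=0.000, vy=16.116 → t=3.289, apex=13.251, x_land=75.898, impact vy=-16.116
  bounce: vy ← 0.89·16.116 = 14.343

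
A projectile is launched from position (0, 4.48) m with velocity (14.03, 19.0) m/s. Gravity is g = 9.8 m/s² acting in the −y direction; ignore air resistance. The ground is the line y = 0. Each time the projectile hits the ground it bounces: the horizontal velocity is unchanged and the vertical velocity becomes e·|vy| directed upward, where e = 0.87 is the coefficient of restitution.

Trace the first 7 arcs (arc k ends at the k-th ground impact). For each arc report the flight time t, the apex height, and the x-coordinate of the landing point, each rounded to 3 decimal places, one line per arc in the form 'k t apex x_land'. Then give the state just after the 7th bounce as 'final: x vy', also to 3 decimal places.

1 4.101 22.898 57.530
2 3.761 17.332 110.303
3 3.272 13.118 156.216
4 2.847 9.929 196.159
5 2.477 7.516 230.911
6 2.155 5.688 261.144
7 1.875 4.306 287.447
final: 287.447 7.992

Arc 1: start y=4.480, vy=19.000 → t=4.101, apex=22.898, x_land=57.530, impact vy=-21.185
  bounce: vy ← 0.87·21.185 = 18.431
Arc 2: start y=0.000, vy=18.431 → t=3.761, apex=17.332, x_land=110.303, impact vy=-18.431
  bounce: vy ← 0.87·18.431 = 16.035
Arc 3: start y=0.000, vy=16.035 → t=3.272, apex=13.118, x_land=156.216, impact vy=-16.035
  bounce: vy ← 0.87·16.035 = 13.950
Arc 4: start y=0.000, vy=13.950 → t=2.847, apex=9.929, x_land=196.159, impact vy=-13.950
  bounce: vy ← 0.87·13.950 = 12.137
Arc 5: start y=0.000, vy=12.137 → t=2.477, apex=7.516, x_land=230.911, impact vy=-12.137
  bounce: vy ← 0.87·12.137 = 10.559
Arc 6: start y=0.000, vy=10.559 → t=2.155, apex=5.688, x_land=261.144, impact vy=-10.559
  bounce: vy ← 0.87·10.559 = 9.186
Arc 7: start y=0.000, vy=9.186 → t=1.875, apex=4.306, x_land=287.447, impact vy=-9.186
  bounce: vy ← 0.87·9.186 = 7.992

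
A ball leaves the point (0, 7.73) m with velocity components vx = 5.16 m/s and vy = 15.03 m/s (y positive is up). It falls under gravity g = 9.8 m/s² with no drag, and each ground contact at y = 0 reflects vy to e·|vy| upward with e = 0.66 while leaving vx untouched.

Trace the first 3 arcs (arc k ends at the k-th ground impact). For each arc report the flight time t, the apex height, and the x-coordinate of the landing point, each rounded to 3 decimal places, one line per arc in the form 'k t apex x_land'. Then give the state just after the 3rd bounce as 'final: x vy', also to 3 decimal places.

Arc 1: start y=7.730, vy=15.030 → t=3.516, apex=19.256, x_land=18.143, impact vy=-19.427
  bounce: vy ← 0.66·19.427 = 12.822
Arc 2: start y=0.000, vy=12.822 → t=2.617, apex=8.388, x_land=31.645, impact vy=-12.822
  bounce: vy ← 0.66·12.822 = 8.462
Arc 3: start y=0.000, vy=8.462 → t=1.727, apex=3.654, x_land=40.556, impact vy=-8.462
  bounce: vy ← 0.66·8.462 = 5.585

1 3.516 19.256 18.143
2 2.617 8.388 31.645
3 1.727 3.654 40.556
final: 40.556 5.585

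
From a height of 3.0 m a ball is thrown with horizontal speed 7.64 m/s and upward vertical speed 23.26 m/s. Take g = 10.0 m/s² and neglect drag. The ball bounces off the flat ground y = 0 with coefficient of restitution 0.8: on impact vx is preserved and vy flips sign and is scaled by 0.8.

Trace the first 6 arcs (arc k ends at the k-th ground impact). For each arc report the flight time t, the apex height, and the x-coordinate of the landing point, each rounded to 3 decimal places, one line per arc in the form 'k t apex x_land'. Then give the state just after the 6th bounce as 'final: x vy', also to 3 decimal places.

Arc 1: start y=3.000, vy=23.260 → t=4.778, apex=30.051, x_land=36.501, impact vy=-24.516
  bounce: vy ← 0.8·24.516 = 19.613
Arc 2: start y=0.000, vy=19.613 → t=3.923, apex=19.233, x_land=66.469, impact vy=-19.613
  bounce: vy ← 0.8·19.613 = 15.690
Arc 3: start y=0.000, vy=15.690 → t=3.138, apex=12.309, x_land=90.444, impact vy=-15.690
  bounce: vy ← 0.8·15.690 = 12.552
Arc 4: start y=0.000, vy=12.552 → t=2.510, apex=7.878, x_land=109.623, impact vy=-12.552
  bounce: vy ← 0.8·12.552 = 10.042
Arc 5: start y=0.000, vy=10.042 → t=2.008, apex=5.042, x_land=124.967, impact vy=-10.042
  bounce: vy ← 0.8·10.042 = 8.033
Arc 6: start y=0.000, vy=8.033 → t=1.607, apex=3.227, x_land=137.242, impact vy=-8.033
  bounce: vy ← 0.8·8.033 = 6.427

1 4.778 30.051 36.501
2 3.923 19.233 66.469
3 3.138 12.309 90.444
4 2.510 7.878 109.623
5 2.008 5.042 124.967
6 1.607 3.227 137.242
final: 137.242 6.427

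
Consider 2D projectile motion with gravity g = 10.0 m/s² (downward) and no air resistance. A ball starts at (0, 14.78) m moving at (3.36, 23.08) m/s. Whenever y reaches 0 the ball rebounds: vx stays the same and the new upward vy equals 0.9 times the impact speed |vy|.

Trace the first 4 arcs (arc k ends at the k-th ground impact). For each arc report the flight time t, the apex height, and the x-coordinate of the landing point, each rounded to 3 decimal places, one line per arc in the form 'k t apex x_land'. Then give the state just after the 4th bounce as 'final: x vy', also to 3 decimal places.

1 5.186 41.414 17.425
2 5.180 33.546 34.831
3 4.662 27.172 50.497
4 4.196 22.009 64.596
final: 64.596 18.883

Arc 1: start y=14.780, vy=23.080 → t=5.186, apex=41.414, x_land=17.425, impact vy=-28.780
  bounce: vy ← 0.9·28.780 = 25.902
Arc 2: start y=0.000, vy=25.902 → t=5.180, apex=33.546, x_land=34.831, impact vy=-25.902
  bounce: vy ← 0.9·25.902 = 23.312
Arc 3: start y=0.000, vy=23.312 → t=4.662, apex=27.172, x_land=50.497, impact vy=-23.312
  bounce: vy ← 0.9·23.312 = 20.981
Arc 4: start y=0.000, vy=20.981 → t=4.196, apex=22.009, x_land=64.596, impact vy=-20.981
  bounce: vy ← 0.9·20.981 = 18.883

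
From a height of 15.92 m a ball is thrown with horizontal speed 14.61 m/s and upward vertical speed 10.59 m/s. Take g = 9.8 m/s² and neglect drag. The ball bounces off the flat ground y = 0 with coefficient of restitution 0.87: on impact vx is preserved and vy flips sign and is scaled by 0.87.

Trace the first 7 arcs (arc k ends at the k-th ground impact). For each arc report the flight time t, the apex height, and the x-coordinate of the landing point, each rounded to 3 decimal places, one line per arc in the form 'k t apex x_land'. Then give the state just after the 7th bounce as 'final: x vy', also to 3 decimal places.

Arc 1: start y=15.920, vy=10.590 → t=3.182, apex=21.642, x_land=46.492, impact vy=-20.596
  bounce: vy ← 0.87·20.596 = 17.918
Arc 2: start y=0.000, vy=17.918 → t=3.657, apex=16.381, x_land=99.918, impact vy=-17.918
  bounce: vy ← 0.87·17.918 = 15.589
Arc 3: start y=0.000, vy=15.589 → t=3.181, apex=12.399, x_land=146.398, impact vy=-15.589
  bounce: vy ← 0.87·15.589 = 13.562
Arc 4: start y=0.000, vy=13.562 → t=2.768, apex=9.384, x_land=186.835, impact vy=-13.562
  bounce: vy ← 0.87·13.562 = 11.799
Arc 5: start y=0.000, vy=11.799 → t=2.408, apex=7.103, x_land=222.016, impact vy=-11.799
  bounce: vy ← 0.87·11.799 = 10.265
Arc 6: start y=0.000, vy=10.265 → t=2.095, apex=5.376, x_land=252.624, impact vy=-10.265
  bounce: vy ← 0.87·10.265 = 8.931
Arc 7: start y=0.000, vy=8.931 → t=1.823, apex=4.069, x_land=279.252, impact vy=-8.931
  bounce: vy ← 0.87·8.931 = 7.770

1 3.182 21.642 46.492
2 3.657 16.381 99.918
3 3.181 12.399 146.398
4 2.768 9.384 186.835
5 2.408 7.103 222.016
6 2.095 5.376 252.624
7 1.823 4.069 279.252
final: 279.252 7.770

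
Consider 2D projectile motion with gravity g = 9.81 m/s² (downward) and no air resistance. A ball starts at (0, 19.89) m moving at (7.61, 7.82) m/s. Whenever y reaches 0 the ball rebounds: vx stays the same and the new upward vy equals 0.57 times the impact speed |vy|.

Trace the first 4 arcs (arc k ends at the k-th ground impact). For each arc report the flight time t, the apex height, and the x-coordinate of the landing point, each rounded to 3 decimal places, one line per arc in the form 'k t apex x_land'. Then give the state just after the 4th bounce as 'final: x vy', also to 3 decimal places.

Arc 1: start y=19.890, vy=7.820 → t=2.963, apex=23.007, x_land=22.548, impact vy=-21.246
  bounce: vy ← 0.57·21.246 = 12.110
Arc 2: start y=0.000, vy=12.110 → t=2.469, apex=7.475, x_land=41.336, impact vy=-12.110
  bounce: vy ← 0.57·12.110 = 6.903
Arc 3: start y=0.000, vy=6.903 → t=1.407, apex=2.429, x_land=52.046, impact vy=-6.903
  bounce: vy ← 0.57·6.903 = 3.935
Arc 4: start y=0.000, vy=3.935 → t=0.802, apex=0.789, x_land=58.151, impact vy=-3.935
  bounce: vy ← 0.57·3.935 = 2.243

1 2.963 23.007 22.548
2 2.469 7.475 41.336
3 1.407 2.429 52.046
4 0.802 0.789 58.151
final: 58.151 2.243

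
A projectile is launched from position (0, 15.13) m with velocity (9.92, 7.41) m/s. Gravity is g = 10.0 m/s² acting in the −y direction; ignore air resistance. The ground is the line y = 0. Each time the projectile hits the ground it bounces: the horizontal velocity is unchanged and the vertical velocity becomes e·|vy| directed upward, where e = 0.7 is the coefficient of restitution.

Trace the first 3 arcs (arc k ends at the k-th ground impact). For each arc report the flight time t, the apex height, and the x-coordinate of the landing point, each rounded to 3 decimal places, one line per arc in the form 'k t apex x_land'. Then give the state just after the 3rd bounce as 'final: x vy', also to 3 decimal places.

Arc 1: start y=15.130, vy=7.410 → t=2.632, apex=17.875, x_land=26.107, impact vy=-18.908
  bounce: vy ← 0.7·18.908 = 13.236
Arc 2: start y=0.000, vy=13.236 → t=2.647, apex=8.759, x_land=52.367, impact vy=-13.236
  bounce: vy ← 0.7·13.236 = 9.265
Arc 3: start y=0.000, vy=9.265 → t=1.853, apex=4.292, x_land=70.748, impact vy=-9.265
  bounce: vy ← 0.7·9.265 = 6.485

1 2.632 17.875 26.107
2 2.647 8.759 52.367
3 1.853 4.292 70.748
final: 70.748 6.485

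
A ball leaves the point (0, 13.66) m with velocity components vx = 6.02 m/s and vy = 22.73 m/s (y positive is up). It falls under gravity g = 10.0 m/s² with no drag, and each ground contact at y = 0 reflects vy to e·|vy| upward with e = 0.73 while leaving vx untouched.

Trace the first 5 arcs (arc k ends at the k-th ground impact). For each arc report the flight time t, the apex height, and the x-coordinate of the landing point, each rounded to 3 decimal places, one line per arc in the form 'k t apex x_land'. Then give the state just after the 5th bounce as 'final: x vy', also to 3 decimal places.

Arc 1: start y=13.660, vy=22.730 → t=5.083, apex=39.493, x_land=30.602, impact vy=-28.104
  bounce: vy ← 0.73·28.104 = 20.516
Arc 2: start y=0.000, vy=20.516 → t=4.103, apex=21.046, x_land=55.304, impact vy=-20.516
  bounce: vy ← 0.73·20.516 = 14.977
Arc 3: start y=0.000, vy=14.977 → t=2.995, apex=11.215, x_land=73.336, impact vy=-14.977
  bounce: vy ← 0.73·14.977 = 10.933
Arc 4: start y=0.000, vy=10.933 → t=2.187, apex=5.977, x_land=86.499, impact vy=-10.933
  bounce: vy ← 0.73·10.933 = 7.981
Arc 5: start y=0.000, vy=7.981 → t=1.596, apex=3.185, x_land=96.108, impact vy=-7.981
  bounce: vy ← 0.73·7.981 = 5.826

1 5.083 39.493 30.602
2 4.103 21.046 55.304
3 2.995 11.215 73.336
4 2.187 5.977 86.499
5 1.596 3.185 96.108
final: 96.108 5.826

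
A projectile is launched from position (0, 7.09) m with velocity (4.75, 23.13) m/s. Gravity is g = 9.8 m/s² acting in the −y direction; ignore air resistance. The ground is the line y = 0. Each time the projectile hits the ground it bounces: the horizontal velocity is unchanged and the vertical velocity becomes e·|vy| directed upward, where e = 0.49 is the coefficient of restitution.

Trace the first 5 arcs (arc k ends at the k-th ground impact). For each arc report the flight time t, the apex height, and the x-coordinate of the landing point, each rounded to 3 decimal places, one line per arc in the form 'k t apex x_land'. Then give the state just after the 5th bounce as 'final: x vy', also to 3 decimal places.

1 5.009 34.386 23.794
2 2.596 8.256 36.125
3 1.272 1.982 42.168
4 0.623 0.476 45.128
5 0.305 0.114 46.579
final: 46.579 0.733

Arc 1: start y=7.090, vy=23.130 → t=5.009, apex=34.386, x_land=23.794, impact vy=-25.961
  bounce: vy ← 0.49·25.961 = 12.721
Arc 2: start y=0.000, vy=12.721 → t=2.596, apex=8.256, x_land=36.125, impact vy=-12.721
  bounce: vy ← 0.49·12.721 = 6.233
Arc 3: start y=0.000, vy=6.233 → t=1.272, apex=1.982, x_land=42.168, impact vy=-6.233
  bounce: vy ← 0.49·6.233 = 3.054
Arc 4: start y=0.000, vy=3.054 → t=0.623, apex=0.476, x_land=45.128, impact vy=-3.054
  bounce: vy ← 0.49·3.054 = 1.497
Arc 5: start y=0.000, vy=1.497 → t=0.305, apex=0.114, x_land=46.579, impact vy=-1.497
  bounce: vy ← 0.49·1.497 = 0.733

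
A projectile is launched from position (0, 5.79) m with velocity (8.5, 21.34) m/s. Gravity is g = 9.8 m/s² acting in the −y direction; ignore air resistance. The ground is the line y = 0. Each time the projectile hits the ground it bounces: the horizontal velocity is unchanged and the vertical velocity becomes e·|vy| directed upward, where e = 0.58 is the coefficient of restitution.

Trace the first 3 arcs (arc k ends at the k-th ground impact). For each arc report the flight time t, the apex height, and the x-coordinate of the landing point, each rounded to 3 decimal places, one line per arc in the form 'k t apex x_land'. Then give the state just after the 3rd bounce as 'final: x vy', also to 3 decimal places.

Arc 1: start y=5.790, vy=21.340 → t=4.611, apex=29.024, x_land=39.196, impact vy=-23.851
  bounce: vy ← 0.58·23.851 = 13.834
Arc 2: start y=0.000, vy=13.834 → t=2.823, apex=9.764, x_land=63.194, impact vy=-13.834
  bounce: vy ← 0.58·13.834 = 8.024
Arc 3: start y=0.000, vy=8.024 → t=1.637, apex=3.285, x_land=77.112, impact vy=-8.024
  bounce: vy ← 0.58·8.024 = 4.654

1 4.611 29.024 39.196
2 2.823 9.764 63.194
3 1.637 3.285 77.112
final: 77.112 4.654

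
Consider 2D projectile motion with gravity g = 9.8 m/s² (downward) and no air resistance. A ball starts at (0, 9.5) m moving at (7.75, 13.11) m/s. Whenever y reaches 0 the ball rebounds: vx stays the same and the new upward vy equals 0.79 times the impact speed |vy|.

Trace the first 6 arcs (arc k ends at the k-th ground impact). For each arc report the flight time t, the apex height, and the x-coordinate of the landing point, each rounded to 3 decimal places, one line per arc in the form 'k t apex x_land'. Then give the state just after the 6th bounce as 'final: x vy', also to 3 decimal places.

Arc 1: start y=9.500, vy=13.110 → t=3.269, apex=18.269, x_land=25.332, impact vy=-18.923
  bounce: vy ← 0.79·18.923 = 14.949
Arc 2: start y=0.000, vy=14.949 → t=3.051, apex=11.402, x_land=48.976, impact vy=-14.949
  bounce: vy ← 0.79·14.949 = 11.810
Arc 3: start y=0.000, vy=11.810 → t=2.410, apex=7.116, x_land=67.655, impact vy=-11.810
  bounce: vy ← 0.79·11.810 = 9.330
Arc 4: start y=0.000, vy=9.330 → t=1.904, apex=4.441, x_land=82.411, impact vy=-9.330
  bounce: vy ← 0.79·9.330 = 7.370
Arc 5: start y=0.000, vy=7.370 → t=1.504, apex=2.772, x_land=94.068, impact vy=-7.370
  bounce: vy ← 0.79·7.370 = 5.823
Arc 6: start y=0.000, vy=5.823 → t=1.188, apex=1.730, x_land=103.277, impact vy=-5.823
  bounce: vy ← 0.79·5.823 = 4.600

1 3.269 18.269 25.332
2 3.051 11.402 48.976
3 2.410 7.116 67.655
4 1.904 4.441 82.411
5 1.504 2.772 94.068
6 1.188 1.730 103.277
final: 103.277 4.600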